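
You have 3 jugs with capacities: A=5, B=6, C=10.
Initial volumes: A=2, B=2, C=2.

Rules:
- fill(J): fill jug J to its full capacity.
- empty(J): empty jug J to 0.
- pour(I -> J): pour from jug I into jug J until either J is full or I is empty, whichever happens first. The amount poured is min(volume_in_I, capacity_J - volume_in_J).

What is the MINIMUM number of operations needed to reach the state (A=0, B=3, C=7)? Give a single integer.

BFS from (A=2, B=2, C=2). One shortest path:
  1. fill(B) -> (A=2 B=6 C=2)
  2. pour(B -> A) -> (A=5 B=3 C=2)
  3. pour(A -> C) -> (A=0 B=3 C=7)
Reached target in 3 moves.

Answer: 3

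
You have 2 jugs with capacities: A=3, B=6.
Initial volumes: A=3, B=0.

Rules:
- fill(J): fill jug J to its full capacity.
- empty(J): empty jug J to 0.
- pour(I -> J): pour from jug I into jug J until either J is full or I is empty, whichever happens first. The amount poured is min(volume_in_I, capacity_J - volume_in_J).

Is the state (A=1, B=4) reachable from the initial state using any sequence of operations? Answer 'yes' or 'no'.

Answer: no

Derivation:
BFS explored all 6 reachable states.
Reachable set includes: (0,0), (0,3), (0,6), (3,0), (3,3), (3,6)
Target (A=1, B=4) not in reachable set → no.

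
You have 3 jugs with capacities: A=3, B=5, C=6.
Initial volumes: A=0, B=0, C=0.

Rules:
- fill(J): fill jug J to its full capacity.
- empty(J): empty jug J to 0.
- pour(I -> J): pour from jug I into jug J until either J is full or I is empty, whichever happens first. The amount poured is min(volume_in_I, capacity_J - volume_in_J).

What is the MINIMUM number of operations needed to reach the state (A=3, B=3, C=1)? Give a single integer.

Answer: 6

Derivation:
BFS from (A=0, B=0, C=0). One shortest path:
  1. fill(A) -> (A=3 B=0 C=0)
  2. fill(C) -> (A=3 B=0 C=6)
  3. pour(C -> B) -> (A=3 B=5 C=1)
  4. empty(B) -> (A=3 B=0 C=1)
  5. pour(A -> B) -> (A=0 B=3 C=1)
  6. fill(A) -> (A=3 B=3 C=1)
Reached target in 6 moves.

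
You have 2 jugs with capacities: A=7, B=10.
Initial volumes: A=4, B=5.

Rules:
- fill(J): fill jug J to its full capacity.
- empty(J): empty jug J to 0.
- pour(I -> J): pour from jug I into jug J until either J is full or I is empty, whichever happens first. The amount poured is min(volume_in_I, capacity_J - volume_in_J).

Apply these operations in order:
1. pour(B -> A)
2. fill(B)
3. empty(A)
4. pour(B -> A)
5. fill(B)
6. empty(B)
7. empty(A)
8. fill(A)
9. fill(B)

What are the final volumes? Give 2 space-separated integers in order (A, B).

Answer: 7 10

Derivation:
Step 1: pour(B -> A) -> (A=7 B=2)
Step 2: fill(B) -> (A=7 B=10)
Step 3: empty(A) -> (A=0 B=10)
Step 4: pour(B -> A) -> (A=7 B=3)
Step 5: fill(B) -> (A=7 B=10)
Step 6: empty(B) -> (A=7 B=0)
Step 7: empty(A) -> (A=0 B=0)
Step 8: fill(A) -> (A=7 B=0)
Step 9: fill(B) -> (A=7 B=10)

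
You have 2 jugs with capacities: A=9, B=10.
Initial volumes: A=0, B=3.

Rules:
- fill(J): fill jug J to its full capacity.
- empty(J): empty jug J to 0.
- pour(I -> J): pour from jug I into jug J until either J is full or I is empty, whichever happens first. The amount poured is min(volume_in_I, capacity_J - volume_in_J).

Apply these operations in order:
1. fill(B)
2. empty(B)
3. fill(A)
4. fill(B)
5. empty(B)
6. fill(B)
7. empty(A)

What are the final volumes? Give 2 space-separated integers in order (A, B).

Answer: 0 10

Derivation:
Step 1: fill(B) -> (A=0 B=10)
Step 2: empty(B) -> (A=0 B=0)
Step 3: fill(A) -> (A=9 B=0)
Step 4: fill(B) -> (A=9 B=10)
Step 5: empty(B) -> (A=9 B=0)
Step 6: fill(B) -> (A=9 B=10)
Step 7: empty(A) -> (A=0 B=10)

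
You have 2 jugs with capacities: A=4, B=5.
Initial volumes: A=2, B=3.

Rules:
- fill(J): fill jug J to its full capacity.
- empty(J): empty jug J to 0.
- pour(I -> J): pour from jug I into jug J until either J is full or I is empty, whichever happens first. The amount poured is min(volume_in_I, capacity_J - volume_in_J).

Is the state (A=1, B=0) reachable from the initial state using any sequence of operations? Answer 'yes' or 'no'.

Answer: yes

Derivation:
BFS from (A=2, B=3):
  1. pour(B -> A) -> (A=4 B=1)
  2. empty(A) -> (A=0 B=1)
  3. pour(B -> A) -> (A=1 B=0)
Target reached → yes.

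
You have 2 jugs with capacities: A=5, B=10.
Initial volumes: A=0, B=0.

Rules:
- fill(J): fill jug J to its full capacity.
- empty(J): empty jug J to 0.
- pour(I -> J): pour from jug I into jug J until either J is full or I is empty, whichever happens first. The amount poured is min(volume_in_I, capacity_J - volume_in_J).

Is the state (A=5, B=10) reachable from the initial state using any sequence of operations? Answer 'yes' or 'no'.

Answer: yes

Derivation:
BFS from (A=0, B=0):
  1. fill(A) -> (A=5 B=0)
  2. fill(B) -> (A=5 B=10)
Target reached → yes.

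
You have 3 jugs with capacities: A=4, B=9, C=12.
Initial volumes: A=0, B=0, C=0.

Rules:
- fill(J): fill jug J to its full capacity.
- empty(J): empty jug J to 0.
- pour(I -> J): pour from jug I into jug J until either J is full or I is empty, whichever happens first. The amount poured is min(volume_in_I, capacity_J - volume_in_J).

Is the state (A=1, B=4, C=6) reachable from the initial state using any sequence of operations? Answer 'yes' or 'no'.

Answer: no

Derivation:
BFS explored all 386 reachable states.
Reachable set includes: (0,0,0), (0,0,1), (0,0,2), (0,0,3), (0,0,4), (0,0,5), (0,0,6), (0,0,7), (0,0,8), (0,0,9), (0,0,10), (0,0,11) ...
Target (A=1, B=4, C=6) not in reachable set → no.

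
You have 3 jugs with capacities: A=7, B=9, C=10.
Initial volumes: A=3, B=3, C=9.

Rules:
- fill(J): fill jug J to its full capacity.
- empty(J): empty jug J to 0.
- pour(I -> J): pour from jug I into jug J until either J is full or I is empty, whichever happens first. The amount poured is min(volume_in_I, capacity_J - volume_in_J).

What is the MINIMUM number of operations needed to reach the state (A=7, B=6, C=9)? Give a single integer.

BFS from (A=3, B=3, C=9). One shortest path:
  1. pour(A -> B) -> (A=0 B=6 C=9)
  2. fill(A) -> (A=7 B=6 C=9)
Reached target in 2 moves.

Answer: 2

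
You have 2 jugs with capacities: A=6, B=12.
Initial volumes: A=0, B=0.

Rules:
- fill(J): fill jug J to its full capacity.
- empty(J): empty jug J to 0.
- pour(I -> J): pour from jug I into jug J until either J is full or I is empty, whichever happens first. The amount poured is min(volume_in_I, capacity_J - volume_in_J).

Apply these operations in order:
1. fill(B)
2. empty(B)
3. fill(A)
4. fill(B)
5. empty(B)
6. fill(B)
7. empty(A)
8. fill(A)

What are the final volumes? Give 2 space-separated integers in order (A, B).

Step 1: fill(B) -> (A=0 B=12)
Step 2: empty(B) -> (A=0 B=0)
Step 3: fill(A) -> (A=6 B=0)
Step 4: fill(B) -> (A=6 B=12)
Step 5: empty(B) -> (A=6 B=0)
Step 6: fill(B) -> (A=6 B=12)
Step 7: empty(A) -> (A=0 B=12)
Step 8: fill(A) -> (A=6 B=12)

Answer: 6 12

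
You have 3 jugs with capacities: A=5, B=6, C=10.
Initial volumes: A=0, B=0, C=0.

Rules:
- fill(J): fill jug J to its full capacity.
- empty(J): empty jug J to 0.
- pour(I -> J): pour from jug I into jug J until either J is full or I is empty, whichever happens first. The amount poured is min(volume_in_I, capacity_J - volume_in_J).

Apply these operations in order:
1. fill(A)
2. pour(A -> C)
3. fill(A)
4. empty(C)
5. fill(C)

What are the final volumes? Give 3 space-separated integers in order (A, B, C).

Answer: 5 0 10

Derivation:
Step 1: fill(A) -> (A=5 B=0 C=0)
Step 2: pour(A -> C) -> (A=0 B=0 C=5)
Step 3: fill(A) -> (A=5 B=0 C=5)
Step 4: empty(C) -> (A=5 B=0 C=0)
Step 5: fill(C) -> (A=5 B=0 C=10)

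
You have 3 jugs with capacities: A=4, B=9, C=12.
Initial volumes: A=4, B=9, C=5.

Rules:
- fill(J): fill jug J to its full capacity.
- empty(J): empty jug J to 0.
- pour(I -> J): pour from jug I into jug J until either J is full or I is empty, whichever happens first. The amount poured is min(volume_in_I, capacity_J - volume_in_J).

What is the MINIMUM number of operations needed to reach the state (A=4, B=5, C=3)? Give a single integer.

BFS from (A=4, B=9, C=5). One shortest path:
  1. empty(A) -> (A=0 B=9 C=5)
  2. empty(B) -> (A=0 B=0 C=5)
  3. fill(C) -> (A=0 B=0 C=12)
  4. pour(C -> B) -> (A=0 B=9 C=3)
  5. pour(B -> A) -> (A=4 B=5 C=3)
Reached target in 5 moves.

Answer: 5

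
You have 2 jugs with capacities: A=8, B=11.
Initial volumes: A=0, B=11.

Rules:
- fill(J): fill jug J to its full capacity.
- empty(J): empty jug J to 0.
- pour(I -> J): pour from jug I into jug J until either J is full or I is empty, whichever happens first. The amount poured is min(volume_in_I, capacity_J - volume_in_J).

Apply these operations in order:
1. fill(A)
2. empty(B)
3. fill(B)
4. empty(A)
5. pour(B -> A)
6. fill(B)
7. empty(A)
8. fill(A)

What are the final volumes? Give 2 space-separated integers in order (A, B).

Step 1: fill(A) -> (A=8 B=11)
Step 2: empty(B) -> (A=8 B=0)
Step 3: fill(B) -> (A=8 B=11)
Step 4: empty(A) -> (A=0 B=11)
Step 5: pour(B -> A) -> (A=8 B=3)
Step 6: fill(B) -> (A=8 B=11)
Step 7: empty(A) -> (A=0 B=11)
Step 8: fill(A) -> (A=8 B=11)

Answer: 8 11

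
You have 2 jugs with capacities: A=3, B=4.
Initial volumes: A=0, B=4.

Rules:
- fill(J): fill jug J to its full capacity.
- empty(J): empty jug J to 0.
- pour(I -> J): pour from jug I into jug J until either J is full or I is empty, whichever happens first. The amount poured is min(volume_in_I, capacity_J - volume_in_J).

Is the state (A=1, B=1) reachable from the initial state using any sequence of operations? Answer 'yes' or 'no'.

Answer: no

Derivation:
BFS explored all 14 reachable states.
Reachable set includes: (0,0), (0,1), (0,2), (0,3), (0,4), (1,0), (1,4), (2,0), (2,4), (3,0), (3,1), (3,2) ...
Target (A=1, B=1) not in reachable set → no.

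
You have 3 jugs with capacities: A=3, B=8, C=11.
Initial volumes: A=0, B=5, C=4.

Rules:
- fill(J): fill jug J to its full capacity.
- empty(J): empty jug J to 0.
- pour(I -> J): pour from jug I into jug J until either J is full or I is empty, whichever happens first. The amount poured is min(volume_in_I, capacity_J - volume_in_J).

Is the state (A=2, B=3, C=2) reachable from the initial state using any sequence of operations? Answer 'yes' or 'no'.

Answer: no

Derivation:
BFS explored all 292 reachable states.
Reachable set includes: (0,0,0), (0,0,1), (0,0,2), (0,0,3), (0,0,4), (0,0,5), (0,0,6), (0,0,7), (0,0,8), (0,0,9), (0,0,10), (0,0,11) ...
Target (A=2, B=3, C=2) not in reachable set → no.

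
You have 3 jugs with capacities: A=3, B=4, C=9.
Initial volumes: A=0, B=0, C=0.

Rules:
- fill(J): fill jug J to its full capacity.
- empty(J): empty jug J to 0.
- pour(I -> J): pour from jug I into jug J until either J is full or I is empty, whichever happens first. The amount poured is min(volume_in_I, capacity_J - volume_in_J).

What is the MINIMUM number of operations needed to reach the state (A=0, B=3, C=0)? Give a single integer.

BFS from (A=0, B=0, C=0). One shortest path:
  1. fill(A) -> (A=3 B=0 C=0)
  2. pour(A -> B) -> (A=0 B=3 C=0)
Reached target in 2 moves.

Answer: 2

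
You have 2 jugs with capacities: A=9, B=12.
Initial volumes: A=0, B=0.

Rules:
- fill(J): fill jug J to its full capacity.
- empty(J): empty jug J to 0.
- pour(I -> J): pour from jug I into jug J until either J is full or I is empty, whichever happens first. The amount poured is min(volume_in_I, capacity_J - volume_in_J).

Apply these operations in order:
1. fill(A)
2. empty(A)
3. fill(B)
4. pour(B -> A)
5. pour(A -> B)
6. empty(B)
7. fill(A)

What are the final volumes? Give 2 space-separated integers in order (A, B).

Step 1: fill(A) -> (A=9 B=0)
Step 2: empty(A) -> (A=0 B=0)
Step 3: fill(B) -> (A=0 B=12)
Step 4: pour(B -> A) -> (A=9 B=3)
Step 5: pour(A -> B) -> (A=0 B=12)
Step 6: empty(B) -> (A=0 B=0)
Step 7: fill(A) -> (A=9 B=0)

Answer: 9 0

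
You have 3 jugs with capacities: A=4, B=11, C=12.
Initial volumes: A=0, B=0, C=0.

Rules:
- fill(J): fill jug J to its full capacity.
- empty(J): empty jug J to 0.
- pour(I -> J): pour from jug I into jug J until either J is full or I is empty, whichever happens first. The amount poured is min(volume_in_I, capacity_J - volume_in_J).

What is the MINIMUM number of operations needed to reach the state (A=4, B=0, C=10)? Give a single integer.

BFS from (A=0, B=0, C=0). One shortest path:
  1. fill(A) -> (A=4 B=0 C=0)
  2. fill(B) -> (A=4 B=11 C=0)
  3. pour(B -> C) -> (A=4 B=0 C=11)
  4. fill(B) -> (A=4 B=11 C=11)
  5. pour(B -> C) -> (A=4 B=10 C=12)
  6. empty(C) -> (A=4 B=10 C=0)
  7. pour(B -> C) -> (A=4 B=0 C=10)
Reached target in 7 moves.

Answer: 7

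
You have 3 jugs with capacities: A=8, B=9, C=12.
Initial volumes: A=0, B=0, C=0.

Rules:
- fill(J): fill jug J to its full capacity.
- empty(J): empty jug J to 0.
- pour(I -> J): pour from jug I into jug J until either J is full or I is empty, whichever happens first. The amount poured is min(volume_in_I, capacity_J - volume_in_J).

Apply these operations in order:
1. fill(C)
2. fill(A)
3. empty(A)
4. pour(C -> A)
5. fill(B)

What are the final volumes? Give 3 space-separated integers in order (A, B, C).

Step 1: fill(C) -> (A=0 B=0 C=12)
Step 2: fill(A) -> (A=8 B=0 C=12)
Step 3: empty(A) -> (A=0 B=0 C=12)
Step 4: pour(C -> A) -> (A=8 B=0 C=4)
Step 5: fill(B) -> (A=8 B=9 C=4)

Answer: 8 9 4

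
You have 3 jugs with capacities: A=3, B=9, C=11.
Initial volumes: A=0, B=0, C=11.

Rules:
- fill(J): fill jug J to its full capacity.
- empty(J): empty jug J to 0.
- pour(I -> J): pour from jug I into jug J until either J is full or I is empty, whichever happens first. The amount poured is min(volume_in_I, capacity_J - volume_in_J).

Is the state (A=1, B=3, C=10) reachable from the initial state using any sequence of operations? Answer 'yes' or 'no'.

BFS explored all 320 reachable states.
Reachable set includes: (0,0,0), (0,0,1), (0,0,2), (0,0,3), (0,0,4), (0,0,5), (0,0,6), (0,0,7), (0,0,8), (0,0,9), (0,0,10), (0,0,11) ...
Target (A=1, B=3, C=10) not in reachable set → no.

Answer: no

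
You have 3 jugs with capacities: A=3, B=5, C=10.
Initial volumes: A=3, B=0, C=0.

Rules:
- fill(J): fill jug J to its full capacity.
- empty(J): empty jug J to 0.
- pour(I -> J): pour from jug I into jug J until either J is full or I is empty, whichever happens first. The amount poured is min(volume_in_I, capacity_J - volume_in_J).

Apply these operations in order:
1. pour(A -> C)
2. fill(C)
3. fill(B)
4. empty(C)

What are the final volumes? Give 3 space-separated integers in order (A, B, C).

Step 1: pour(A -> C) -> (A=0 B=0 C=3)
Step 2: fill(C) -> (A=0 B=0 C=10)
Step 3: fill(B) -> (A=0 B=5 C=10)
Step 4: empty(C) -> (A=0 B=5 C=0)

Answer: 0 5 0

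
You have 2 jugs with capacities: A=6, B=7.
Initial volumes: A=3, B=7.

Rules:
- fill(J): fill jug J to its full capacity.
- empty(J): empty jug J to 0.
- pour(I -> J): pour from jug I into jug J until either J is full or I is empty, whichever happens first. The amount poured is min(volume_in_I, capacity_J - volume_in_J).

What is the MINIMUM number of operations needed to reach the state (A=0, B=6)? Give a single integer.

BFS from (A=3, B=7). One shortest path:
  1. fill(A) -> (A=6 B=7)
  2. empty(B) -> (A=6 B=0)
  3. pour(A -> B) -> (A=0 B=6)
Reached target in 3 moves.

Answer: 3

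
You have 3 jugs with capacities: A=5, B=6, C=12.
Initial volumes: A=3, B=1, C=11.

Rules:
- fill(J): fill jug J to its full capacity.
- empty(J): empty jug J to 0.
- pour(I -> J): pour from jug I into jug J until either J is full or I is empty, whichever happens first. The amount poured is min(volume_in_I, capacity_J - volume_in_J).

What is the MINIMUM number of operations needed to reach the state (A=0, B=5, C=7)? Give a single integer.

BFS from (A=3, B=1, C=11). One shortest path:
  1. empty(A) -> (A=0 B=1 C=11)
  2. pour(B -> A) -> (A=1 B=0 C=11)
  3. pour(C -> A) -> (A=5 B=0 C=7)
  4. pour(A -> B) -> (A=0 B=5 C=7)
Reached target in 4 moves.

Answer: 4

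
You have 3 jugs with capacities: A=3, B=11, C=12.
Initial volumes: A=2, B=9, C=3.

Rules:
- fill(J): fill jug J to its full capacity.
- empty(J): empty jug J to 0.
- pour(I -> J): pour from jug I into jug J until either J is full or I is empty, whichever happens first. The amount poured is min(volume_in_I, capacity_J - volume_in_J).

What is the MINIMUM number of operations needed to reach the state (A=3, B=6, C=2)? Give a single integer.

BFS from (A=2, B=9, C=3). One shortest path:
  1. empty(C) -> (A=2 B=9 C=0)
  2. pour(A -> C) -> (A=0 B=9 C=2)
  3. pour(B -> A) -> (A=3 B=6 C=2)
Reached target in 3 moves.

Answer: 3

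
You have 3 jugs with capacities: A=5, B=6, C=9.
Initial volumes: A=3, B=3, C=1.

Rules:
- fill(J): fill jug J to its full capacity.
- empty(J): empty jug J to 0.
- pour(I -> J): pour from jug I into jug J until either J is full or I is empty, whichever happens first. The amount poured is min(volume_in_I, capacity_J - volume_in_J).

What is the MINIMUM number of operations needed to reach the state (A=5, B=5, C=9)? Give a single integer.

BFS from (A=3, B=3, C=1). One shortest path:
  1. fill(B) -> (A=3 B=6 C=1)
  2. pour(B -> A) -> (A=5 B=4 C=1)
  3. pour(C -> B) -> (A=5 B=5 C=0)
  4. fill(C) -> (A=5 B=5 C=9)
Reached target in 4 moves.

Answer: 4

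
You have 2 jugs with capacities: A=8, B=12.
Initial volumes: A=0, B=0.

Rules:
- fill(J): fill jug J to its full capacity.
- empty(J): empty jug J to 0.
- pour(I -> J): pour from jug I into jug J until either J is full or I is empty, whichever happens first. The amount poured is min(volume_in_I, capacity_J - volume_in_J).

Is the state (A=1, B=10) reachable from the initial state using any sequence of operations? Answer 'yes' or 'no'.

Answer: no

Derivation:
BFS explored all 10 reachable states.
Reachable set includes: (0,0), (0,4), (0,8), (0,12), (4,0), (4,12), (8,0), (8,4), (8,8), (8,12)
Target (A=1, B=10) not in reachable set → no.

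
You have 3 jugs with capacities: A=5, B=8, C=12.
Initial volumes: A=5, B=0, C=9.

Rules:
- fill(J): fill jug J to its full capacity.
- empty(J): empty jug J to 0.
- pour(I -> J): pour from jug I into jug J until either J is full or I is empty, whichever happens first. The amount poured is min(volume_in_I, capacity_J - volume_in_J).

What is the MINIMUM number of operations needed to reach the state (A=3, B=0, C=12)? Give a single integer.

Answer: 6

Derivation:
BFS from (A=5, B=0, C=9). One shortest path:
  1. empty(A) -> (A=0 B=0 C=9)
  2. fill(B) -> (A=0 B=8 C=9)
  3. fill(C) -> (A=0 B=8 C=12)
  4. pour(B -> A) -> (A=5 B=3 C=12)
  5. empty(A) -> (A=0 B=3 C=12)
  6. pour(B -> A) -> (A=3 B=0 C=12)
Reached target in 6 moves.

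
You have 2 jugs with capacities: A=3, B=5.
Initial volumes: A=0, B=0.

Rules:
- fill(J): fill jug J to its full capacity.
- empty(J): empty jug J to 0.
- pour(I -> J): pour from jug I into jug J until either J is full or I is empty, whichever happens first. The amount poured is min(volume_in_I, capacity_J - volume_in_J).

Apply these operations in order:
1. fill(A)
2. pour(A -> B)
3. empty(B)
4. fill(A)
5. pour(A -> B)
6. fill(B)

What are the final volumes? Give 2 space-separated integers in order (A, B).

Step 1: fill(A) -> (A=3 B=0)
Step 2: pour(A -> B) -> (A=0 B=3)
Step 3: empty(B) -> (A=0 B=0)
Step 4: fill(A) -> (A=3 B=0)
Step 5: pour(A -> B) -> (A=0 B=3)
Step 6: fill(B) -> (A=0 B=5)

Answer: 0 5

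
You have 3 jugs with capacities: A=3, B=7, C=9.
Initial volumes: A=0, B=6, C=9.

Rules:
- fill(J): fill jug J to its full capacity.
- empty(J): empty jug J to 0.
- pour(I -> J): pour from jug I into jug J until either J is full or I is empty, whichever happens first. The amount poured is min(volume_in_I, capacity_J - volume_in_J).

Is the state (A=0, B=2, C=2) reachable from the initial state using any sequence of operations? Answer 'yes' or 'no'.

BFS from (A=0, B=6, C=9):
  1. fill(A) -> (A=3 B=6 C=9)
  2. pour(A -> B) -> (A=2 B=7 C=9)
  3. empty(B) -> (A=2 B=0 C=9)
  4. pour(C -> B) -> (A=2 B=7 C=2)
  5. empty(B) -> (A=2 B=0 C=2)
  6. pour(A -> B) -> (A=0 B=2 C=2)
Target reached → yes.

Answer: yes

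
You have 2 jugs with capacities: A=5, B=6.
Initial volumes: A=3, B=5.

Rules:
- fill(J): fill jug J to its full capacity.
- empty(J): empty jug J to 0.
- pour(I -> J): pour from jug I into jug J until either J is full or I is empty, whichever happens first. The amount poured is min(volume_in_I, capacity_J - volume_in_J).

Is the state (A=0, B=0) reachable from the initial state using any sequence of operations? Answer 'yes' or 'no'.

Answer: yes

Derivation:
BFS from (A=3, B=5):
  1. empty(A) -> (A=0 B=5)
  2. empty(B) -> (A=0 B=0)
Target reached → yes.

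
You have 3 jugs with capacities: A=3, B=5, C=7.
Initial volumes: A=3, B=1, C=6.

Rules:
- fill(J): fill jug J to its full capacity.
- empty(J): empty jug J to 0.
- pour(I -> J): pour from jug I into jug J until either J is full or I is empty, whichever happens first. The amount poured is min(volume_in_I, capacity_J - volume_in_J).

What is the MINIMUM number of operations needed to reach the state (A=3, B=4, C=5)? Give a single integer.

Answer: 5

Derivation:
BFS from (A=3, B=1, C=6). One shortest path:
  1. empty(A) -> (A=0 B=1 C=6)
  2. pour(B -> A) -> (A=1 B=0 C=6)
  3. fill(B) -> (A=1 B=5 C=6)
  4. pour(B -> C) -> (A=1 B=4 C=7)
  5. pour(C -> A) -> (A=3 B=4 C=5)
Reached target in 5 moves.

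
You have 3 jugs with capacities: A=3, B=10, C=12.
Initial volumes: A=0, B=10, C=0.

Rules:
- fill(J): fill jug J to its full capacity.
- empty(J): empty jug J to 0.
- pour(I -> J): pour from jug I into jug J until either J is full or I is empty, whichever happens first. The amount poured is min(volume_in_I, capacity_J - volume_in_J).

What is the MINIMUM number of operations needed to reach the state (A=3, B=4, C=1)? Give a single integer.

Answer: 7

Derivation:
BFS from (A=0, B=10, C=0). One shortest path:
  1. pour(B -> C) -> (A=0 B=0 C=10)
  2. fill(B) -> (A=0 B=10 C=10)
  3. pour(B -> A) -> (A=3 B=7 C=10)
  4. pour(A -> C) -> (A=1 B=7 C=12)
  5. empty(C) -> (A=1 B=7 C=0)
  6. pour(A -> C) -> (A=0 B=7 C=1)
  7. pour(B -> A) -> (A=3 B=4 C=1)
Reached target in 7 moves.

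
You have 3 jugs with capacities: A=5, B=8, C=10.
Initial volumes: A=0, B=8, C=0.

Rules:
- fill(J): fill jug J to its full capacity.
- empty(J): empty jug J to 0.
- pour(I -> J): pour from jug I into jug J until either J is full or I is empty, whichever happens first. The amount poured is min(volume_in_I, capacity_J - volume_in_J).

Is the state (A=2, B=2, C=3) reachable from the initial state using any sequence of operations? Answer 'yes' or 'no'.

Answer: no

Derivation:
BFS explored all 342 reachable states.
Reachable set includes: (0,0,0), (0,0,1), (0,0,2), (0,0,3), (0,0,4), (0,0,5), (0,0,6), (0,0,7), (0,0,8), (0,0,9), (0,0,10), (0,1,0) ...
Target (A=2, B=2, C=3) not in reachable set → no.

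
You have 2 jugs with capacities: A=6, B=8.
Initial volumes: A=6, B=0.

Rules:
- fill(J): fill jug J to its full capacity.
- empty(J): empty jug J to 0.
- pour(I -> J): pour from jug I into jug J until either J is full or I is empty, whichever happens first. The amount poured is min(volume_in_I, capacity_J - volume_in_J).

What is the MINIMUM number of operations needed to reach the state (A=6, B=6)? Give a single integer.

Answer: 2

Derivation:
BFS from (A=6, B=0). One shortest path:
  1. pour(A -> B) -> (A=0 B=6)
  2. fill(A) -> (A=6 B=6)
Reached target in 2 moves.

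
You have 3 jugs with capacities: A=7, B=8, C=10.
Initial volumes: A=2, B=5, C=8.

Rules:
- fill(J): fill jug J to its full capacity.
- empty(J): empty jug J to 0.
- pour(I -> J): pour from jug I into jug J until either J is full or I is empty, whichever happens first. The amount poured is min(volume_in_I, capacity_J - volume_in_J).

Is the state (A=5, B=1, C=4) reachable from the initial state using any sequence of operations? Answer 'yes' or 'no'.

Answer: no

Derivation:
BFS explored all 415 reachable states.
Reachable set includes: (0,0,0), (0,0,1), (0,0,2), (0,0,3), (0,0,4), (0,0,5), (0,0,6), (0,0,7), (0,0,8), (0,0,9), (0,0,10), (0,1,0) ...
Target (A=5, B=1, C=4) not in reachable set → no.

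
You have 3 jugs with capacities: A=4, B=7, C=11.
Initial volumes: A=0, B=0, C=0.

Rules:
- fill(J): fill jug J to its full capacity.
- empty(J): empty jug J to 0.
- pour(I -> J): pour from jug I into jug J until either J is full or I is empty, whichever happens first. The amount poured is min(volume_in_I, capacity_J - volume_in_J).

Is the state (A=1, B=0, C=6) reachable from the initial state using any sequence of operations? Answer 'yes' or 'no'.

Answer: yes

Derivation:
BFS from (A=0, B=0, C=0):
  1. fill(B) -> (A=0 B=7 C=0)
  2. pour(B -> A) -> (A=4 B=3 C=0)
  3. pour(B -> C) -> (A=4 B=0 C=3)
  4. fill(B) -> (A=4 B=7 C=3)
  5. pour(B -> C) -> (A=4 B=0 C=10)
  6. pour(A -> B) -> (A=0 B=4 C=10)
  7. pour(C -> A) -> (A=4 B=4 C=6)
  8. pour(A -> B) -> (A=1 B=7 C=6)
  9. empty(B) -> (A=1 B=0 C=6)
Target reached → yes.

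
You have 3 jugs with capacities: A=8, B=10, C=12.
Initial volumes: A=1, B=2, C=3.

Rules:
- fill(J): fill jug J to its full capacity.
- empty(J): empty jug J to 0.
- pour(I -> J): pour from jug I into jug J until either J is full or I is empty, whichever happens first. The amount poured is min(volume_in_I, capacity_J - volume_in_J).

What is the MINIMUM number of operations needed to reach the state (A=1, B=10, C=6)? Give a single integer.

BFS from (A=1, B=2, C=3). One shortest path:
  1. empty(A) -> (A=0 B=2 C=3)
  2. pour(B -> A) -> (A=2 B=0 C=3)
  3. pour(C -> B) -> (A=2 B=3 C=0)
  4. fill(C) -> (A=2 B=3 C=12)
  5. pour(C -> A) -> (A=8 B=3 C=6)
  6. pour(A -> B) -> (A=1 B=10 C=6)
Reached target in 6 moves.

Answer: 6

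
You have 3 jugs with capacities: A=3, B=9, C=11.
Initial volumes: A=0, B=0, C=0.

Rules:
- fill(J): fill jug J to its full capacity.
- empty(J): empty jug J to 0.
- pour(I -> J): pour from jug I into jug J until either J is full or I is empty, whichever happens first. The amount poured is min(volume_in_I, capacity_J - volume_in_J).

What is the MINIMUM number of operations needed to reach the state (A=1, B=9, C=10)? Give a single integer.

Answer: 8

Derivation:
BFS from (A=0, B=0, C=0). One shortest path:
  1. fill(C) -> (A=0 B=0 C=11)
  2. pour(C -> B) -> (A=0 B=9 C=2)
  3. pour(C -> A) -> (A=2 B=9 C=0)
  4. pour(B -> C) -> (A=2 B=0 C=9)
  5. fill(B) -> (A=2 B=9 C=9)
  6. pour(B -> A) -> (A=3 B=8 C=9)
  7. pour(A -> C) -> (A=1 B=8 C=11)
  8. pour(C -> B) -> (A=1 B=9 C=10)
Reached target in 8 moves.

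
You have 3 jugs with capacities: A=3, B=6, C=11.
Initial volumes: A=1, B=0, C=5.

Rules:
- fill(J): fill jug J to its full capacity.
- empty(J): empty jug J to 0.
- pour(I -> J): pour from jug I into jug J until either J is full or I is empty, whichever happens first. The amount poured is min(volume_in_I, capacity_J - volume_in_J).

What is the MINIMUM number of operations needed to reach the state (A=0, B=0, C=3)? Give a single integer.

Answer: 2

Derivation:
BFS from (A=1, B=0, C=5). One shortest path:
  1. pour(C -> A) -> (A=3 B=0 C=3)
  2. empty(A) -> (A=0 B=0 C=3)
Reached target in 2 moves.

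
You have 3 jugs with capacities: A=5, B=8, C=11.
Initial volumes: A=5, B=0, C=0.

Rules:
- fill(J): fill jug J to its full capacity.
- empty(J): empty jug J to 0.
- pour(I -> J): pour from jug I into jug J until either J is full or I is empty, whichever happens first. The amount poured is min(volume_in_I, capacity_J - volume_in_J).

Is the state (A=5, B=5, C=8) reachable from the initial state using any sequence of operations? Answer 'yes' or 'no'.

BFS from (A=5, B=0, C=0):
  1. fill(B) -> (A=5 B=8 C=0)
  2. pour(B -> C) -> (A=5 B=0 C=8)
  3. pour(A -> B) -> (A=0 B=5 C=8)
  4. fill(A) -> (A=5 B=5 C=8)
Target reached → yes.

Answer: yes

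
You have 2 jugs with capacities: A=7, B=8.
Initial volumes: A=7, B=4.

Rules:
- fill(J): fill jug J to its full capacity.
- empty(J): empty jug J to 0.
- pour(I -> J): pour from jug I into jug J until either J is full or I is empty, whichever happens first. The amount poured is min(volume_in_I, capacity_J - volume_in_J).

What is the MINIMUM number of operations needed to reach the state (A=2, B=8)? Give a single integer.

Answer: 5

Derivation:
BFS from (A=7, B=4). One shortest path:
  1. pour(A -> B) -> (A=3 B=8)
  2. empty(B) -> (A=3 B=0)
  3. pour(A -> B) -> (A=0 B=3)
  4. fill(A) -> (A=7 B=3)
  5. pour(A -> B) -> (A=2 B=8)
Reached target in 5 moves.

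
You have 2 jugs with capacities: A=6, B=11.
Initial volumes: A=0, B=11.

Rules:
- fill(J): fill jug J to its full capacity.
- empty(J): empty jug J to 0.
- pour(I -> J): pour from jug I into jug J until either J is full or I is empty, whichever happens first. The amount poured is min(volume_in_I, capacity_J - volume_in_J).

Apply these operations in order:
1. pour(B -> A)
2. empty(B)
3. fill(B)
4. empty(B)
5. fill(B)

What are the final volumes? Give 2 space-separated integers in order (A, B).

Step 1: pour(B -> A) -> (A=6 B=5)
Step 2: empty(B) -> (A=6 B=0)
Step 3: fill(B) -> (A=6 B=11)
Step 4: empty(B) -> (A=6 B=0)
Step 5: fill(B) -> (A=6 B=11)

Answer: 6 11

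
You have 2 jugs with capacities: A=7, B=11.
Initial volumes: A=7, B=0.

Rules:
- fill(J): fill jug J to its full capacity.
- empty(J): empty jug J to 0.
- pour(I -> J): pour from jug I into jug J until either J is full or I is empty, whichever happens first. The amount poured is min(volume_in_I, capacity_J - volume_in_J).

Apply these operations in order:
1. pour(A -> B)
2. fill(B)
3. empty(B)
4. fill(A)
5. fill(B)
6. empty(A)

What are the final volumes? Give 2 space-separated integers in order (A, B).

Step 1: pour(A -> B) -> (A=0 B=7)
Step 2: fill(B) -> (A=0 B=11)
Step 3: empty(B) -> (A=0 B=0)
Step 4: fill(A) -> (A=7 B=0)
Step 5: fill(B) -> (A=7 B=11)
Step 6: empty(A) -> (A=0 B=11)

Answer: 0 11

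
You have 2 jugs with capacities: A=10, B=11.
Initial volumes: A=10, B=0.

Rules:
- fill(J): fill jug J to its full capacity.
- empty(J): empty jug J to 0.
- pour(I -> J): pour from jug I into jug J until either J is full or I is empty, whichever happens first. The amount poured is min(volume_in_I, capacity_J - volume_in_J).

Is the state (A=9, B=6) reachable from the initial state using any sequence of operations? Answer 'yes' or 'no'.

BFS explored all 42 reachable states.
Reachable set includes: (0,0), (0,1), (0,2), (0,3), (0,4), (0,5), (0,6), (0,7), (0,8), (0,9), (0,10), (0,11) ...
Target (A=9, B=6) not in reachable set → no.

Answer: no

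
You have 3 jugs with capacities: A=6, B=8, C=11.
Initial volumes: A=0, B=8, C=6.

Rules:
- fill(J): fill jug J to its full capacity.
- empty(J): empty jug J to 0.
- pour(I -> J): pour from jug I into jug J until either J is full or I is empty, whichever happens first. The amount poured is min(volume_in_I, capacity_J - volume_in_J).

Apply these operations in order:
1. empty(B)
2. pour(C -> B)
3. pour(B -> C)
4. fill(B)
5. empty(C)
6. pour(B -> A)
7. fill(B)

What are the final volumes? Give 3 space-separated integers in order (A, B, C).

Answer: 6 8 0

Derivation:
Step 1: empty(B) -> (A=0 B=0 C=6)
Step 2: pour(C -> B) -> (A=0 B=6 C=0)
Step 3: pour(B -> C) -> (A=0 B=0 C=6)
Step 4: fill(B) -> (A=0 B=8 C=6)
Step 5: empty(C) -> (A=0 B=8 C=0)
Step 6: pour(B -> A) -> (A=6 B=2 C=0)
Step 7: fill(B) -> (A=6 B=8 C=0)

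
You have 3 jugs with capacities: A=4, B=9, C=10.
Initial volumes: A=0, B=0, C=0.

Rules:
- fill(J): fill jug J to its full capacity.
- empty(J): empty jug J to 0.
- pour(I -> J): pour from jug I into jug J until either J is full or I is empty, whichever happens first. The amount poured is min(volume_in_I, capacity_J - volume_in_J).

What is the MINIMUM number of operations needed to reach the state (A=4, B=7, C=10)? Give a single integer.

Answer: 7

Derivation:
BFS from (A=0, B=0, C=0). One shortest path:
  1. fill(A) -> (A=4 B=0 C=0)
  2. fill(B) -> (A=4 B=9 C=0)
  3. pour(A -> C) -> (A=0 B=9 C=4)
  4. fill(A) -> (A=4 B=9 C=4)
  5. pour(A -> C) -> (A=0 B=9 C=8)
  6. fill(A) -> (A=4 B=9 C=8)
  7. pour(B -> C) -> (A=4 B=7 C=10)
Reached target in 7 moves.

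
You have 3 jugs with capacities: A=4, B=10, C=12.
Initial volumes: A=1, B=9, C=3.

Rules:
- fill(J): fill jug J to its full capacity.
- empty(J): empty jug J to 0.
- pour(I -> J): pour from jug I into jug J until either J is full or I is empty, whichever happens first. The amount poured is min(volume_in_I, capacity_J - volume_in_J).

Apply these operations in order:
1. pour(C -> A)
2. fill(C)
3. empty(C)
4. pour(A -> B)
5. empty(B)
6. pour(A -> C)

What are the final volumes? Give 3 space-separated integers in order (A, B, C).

Answer: 0 0 3

Derivation:
Step 1: pour(C -> A) -> (A=4 B=9 C=0)
Step 2: fill(C) -> (A=4 B=9 C=12)
Step 3: empty(C) -> (A=4 B=9 C=0)
Step 4: pour(A -> B) -> (A=3 B=10 C=0)
Step 5: empty(B) -> (A=3 B=0 C=0)
Step 6: pour(A -> C) -> (A=0 B=0 C=3)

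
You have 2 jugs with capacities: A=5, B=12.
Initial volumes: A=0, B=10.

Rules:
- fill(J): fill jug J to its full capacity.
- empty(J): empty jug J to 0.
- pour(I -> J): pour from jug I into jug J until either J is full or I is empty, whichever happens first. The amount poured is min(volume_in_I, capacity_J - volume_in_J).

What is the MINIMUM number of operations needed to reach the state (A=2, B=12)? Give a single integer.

Answer: 7

Derivation:
BFS from (A=0, B=10). One shortest path:
  1. fill(B) -> (A=0 B=12)
  2. pour(B -> A) -> (A=5 B=7)
  3. empty(A) -> (A=0 B=7)
  4. pour(B -> A) -> (A=5 B=2)
  5. empty(A) -> (A=0 B=2)
  6. pour(B -> A) -> (A=2 B=0)
  7. fill(B) -> (A=2 B=12)
Reached target in 7 moves.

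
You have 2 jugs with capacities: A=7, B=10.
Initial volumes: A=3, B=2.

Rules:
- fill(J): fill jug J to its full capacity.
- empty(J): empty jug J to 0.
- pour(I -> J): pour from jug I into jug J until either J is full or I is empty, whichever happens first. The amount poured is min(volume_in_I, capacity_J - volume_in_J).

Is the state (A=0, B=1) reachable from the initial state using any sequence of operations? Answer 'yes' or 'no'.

Answer: yes

Derivation:
BFS from (A=3, B=2):
  1. pour(B -> A) -> (A=5 B=0)
  2. fill(B) -> (A=5 B=10)
  3. pour(B -> A) -> (A=7 B=8)
  4. empty(A) -> (A=0 B=8)
  5. pour(B -> A) -> (A=7 B=1)
  6. empty(A) -> (A=0 B=1)
Target reached → yes.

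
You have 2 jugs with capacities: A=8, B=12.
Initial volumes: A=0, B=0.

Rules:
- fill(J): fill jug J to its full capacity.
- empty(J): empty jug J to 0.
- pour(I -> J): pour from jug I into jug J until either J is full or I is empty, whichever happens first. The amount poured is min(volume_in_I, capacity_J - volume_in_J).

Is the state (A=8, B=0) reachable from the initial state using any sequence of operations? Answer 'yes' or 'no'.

BFS from (A=0, B=0):
  1. fill(A) -> (A=8 B=0)
Target reached → yes.

Answer: yes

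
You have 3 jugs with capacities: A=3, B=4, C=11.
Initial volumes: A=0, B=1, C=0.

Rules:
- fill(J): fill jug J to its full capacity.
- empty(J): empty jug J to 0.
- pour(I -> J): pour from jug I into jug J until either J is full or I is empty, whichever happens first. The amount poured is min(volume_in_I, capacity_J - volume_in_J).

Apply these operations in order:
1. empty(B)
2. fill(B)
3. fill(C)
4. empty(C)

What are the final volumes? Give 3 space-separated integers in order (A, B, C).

Step 1: empty(B) -> (A=0 B=0 C=0)
Step 2: fill(B) -> (A=0 B=4 C=0)
Step 3: fill(C) -> (A=0 B=4 C=11)
Step 4: empty(C) -> (A=0 B=4 C=0)

Answer: 0 4 0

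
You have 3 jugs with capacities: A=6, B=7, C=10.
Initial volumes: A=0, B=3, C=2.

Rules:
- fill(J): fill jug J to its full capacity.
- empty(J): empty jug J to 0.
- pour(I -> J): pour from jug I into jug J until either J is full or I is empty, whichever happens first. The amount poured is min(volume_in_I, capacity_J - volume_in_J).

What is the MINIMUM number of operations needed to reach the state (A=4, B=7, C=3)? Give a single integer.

Answer: 6

Derivation:
BFS from (A=0, B=3, C=2). One shortest path:
  1. fill(A) -> (A=6 B=3 C=2)
  2. empty(B) -> (A=6 B=0 C=2)
  3. pour(A -> C) -> (A=0 B=0 C=8)
  4. fill(A) -> (A=6 B=0 C=8)
  5. pour(A -> C) -> (A=4 B=0 C=10)
  6. pour(C -> B) -> (A=4 B=7 C=3)
Reached target in 6 moves.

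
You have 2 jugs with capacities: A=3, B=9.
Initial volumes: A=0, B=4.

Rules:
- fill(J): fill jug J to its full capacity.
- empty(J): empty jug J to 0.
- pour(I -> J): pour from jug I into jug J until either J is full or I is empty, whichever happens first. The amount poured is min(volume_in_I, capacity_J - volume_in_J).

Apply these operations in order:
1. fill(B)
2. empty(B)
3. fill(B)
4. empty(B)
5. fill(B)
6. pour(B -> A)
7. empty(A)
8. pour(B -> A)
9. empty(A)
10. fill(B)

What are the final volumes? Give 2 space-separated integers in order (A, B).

Answer: 0 9

Derivation:
Step 1: fill(B) -> (A=0 B=9)
Step 2: empty(B) -> (A=0 B=0)
Step 3: fill(B) -> (A=0 B=9)
Step 4: empty(B) -> (A=0 B=0)
Step 5: fill(B) -> (A=0 B=9)
Step 6: pour(B -> A) -> (A=3 B=6)
Step 7: empty(A) -> (A=0 B=6)
Step 8: pour(B -> A) -> (A=3 B=3)
Step 9: empty(A) -> (A=0 B=3)
Step 10: fill(B) -> (A=0 B=9)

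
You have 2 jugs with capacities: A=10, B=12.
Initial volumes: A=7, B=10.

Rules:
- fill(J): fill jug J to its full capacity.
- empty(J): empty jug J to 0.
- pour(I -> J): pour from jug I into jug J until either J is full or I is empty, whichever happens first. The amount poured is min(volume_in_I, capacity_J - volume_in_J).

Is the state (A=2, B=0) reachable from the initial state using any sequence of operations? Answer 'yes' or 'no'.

Answer: yes

Derivation:
BFS from (A=7, B=10):
  1. empty(A) -> (A=0 B=10)
  2. fill(B) -> (A=0 B=12)
  3. pour(B -> A) -> (A=10 B=2)
  4. empty(A) -> (A=0 B=2)
  5. pour(B -> A) -> (A=2 B=0)
Target reached → yes.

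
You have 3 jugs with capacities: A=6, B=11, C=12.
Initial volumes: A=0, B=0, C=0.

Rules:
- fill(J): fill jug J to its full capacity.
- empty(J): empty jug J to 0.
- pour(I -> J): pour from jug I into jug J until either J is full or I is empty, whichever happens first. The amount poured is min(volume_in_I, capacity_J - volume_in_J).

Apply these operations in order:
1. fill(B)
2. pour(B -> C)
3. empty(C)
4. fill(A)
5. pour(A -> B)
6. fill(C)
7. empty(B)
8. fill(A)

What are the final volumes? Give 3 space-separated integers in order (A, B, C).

Step 1: fill(B) -> (A=0 B=11 C=0)
Step 2: pour(B -> C) -> (A=0 B=0 C=11)
Step 3: empty(C) -> (A=0 B=0 C=0)
Step 4: fill(A) -> (A=6 B=0 C=0)
Step 5: pour(A -> B) -> (A=0 B=6 C=0)
Step 6: fill(C) -> (A=0 B=6 C=12)
Step 7: empty(B) -> (A=0 B=0 C=12)
Step 8: fill(A) -> (A=6 B=0 C=12)

Answer: 6 0 12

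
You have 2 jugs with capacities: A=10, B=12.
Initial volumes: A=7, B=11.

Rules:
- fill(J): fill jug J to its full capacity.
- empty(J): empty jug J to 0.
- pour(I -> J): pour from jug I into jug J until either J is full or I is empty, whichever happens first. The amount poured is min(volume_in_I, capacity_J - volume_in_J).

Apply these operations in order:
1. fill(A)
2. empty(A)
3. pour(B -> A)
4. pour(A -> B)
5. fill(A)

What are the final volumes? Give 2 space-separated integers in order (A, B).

Step 1: fill(A) -> (A=10 B=11)
Step 2: empty(A) -> (A=0 B=11)
Step 3: pour(B -> A) -> (A=10 B=1)
Step 4: pour(A -> B) -> (A=0 B=11)
Step 5: fill(A) -> (A=10 B=11)

Answer: 10 11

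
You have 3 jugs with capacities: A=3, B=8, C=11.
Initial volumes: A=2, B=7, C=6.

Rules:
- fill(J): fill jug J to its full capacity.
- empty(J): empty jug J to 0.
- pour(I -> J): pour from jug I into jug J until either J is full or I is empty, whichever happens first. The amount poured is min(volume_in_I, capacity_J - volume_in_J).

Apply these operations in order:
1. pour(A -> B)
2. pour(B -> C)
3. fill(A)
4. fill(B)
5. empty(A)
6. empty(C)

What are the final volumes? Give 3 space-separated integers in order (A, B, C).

Step 1: pour(A -> B) -> (A=1 B=8 C=6)
Step 2: pour(B -> C) -> (A=1 B=3 C=11)
Step 3: fill(A) -> (A=3 B=3 C=11)
Step 4: fill(B) -> (A=3 B=8 C=11)
Step 5: empty(A) -> (A=0 B=8 C=11)
Step 6: empty(C) -> (A=0 B=8 C=0)

Answer: 0 8 0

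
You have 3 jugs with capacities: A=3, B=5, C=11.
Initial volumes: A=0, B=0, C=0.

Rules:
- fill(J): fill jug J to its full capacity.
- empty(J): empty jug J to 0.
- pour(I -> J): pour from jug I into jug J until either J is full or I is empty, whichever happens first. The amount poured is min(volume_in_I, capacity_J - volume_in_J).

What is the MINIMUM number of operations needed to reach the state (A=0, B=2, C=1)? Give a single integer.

Answer: 6

Derivation:
BFS from (A=0, B=0, C=0). One shortest path:
  1. fill(C) -> (A=0 B=0 C=11)
  2. pour(C -> B) -> (A=0 B=5 C=6)
  3. empty(B) -> (A=0 B=0 C=6)
  4. pour(C -> B) -> (A=0 B=5 C=1)
  5. pour(B -> A) -> (A=3 B=2 C=1)
  6. empty(A) -> (A=0 B=2 C=1)
Reached target in 6 moves.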